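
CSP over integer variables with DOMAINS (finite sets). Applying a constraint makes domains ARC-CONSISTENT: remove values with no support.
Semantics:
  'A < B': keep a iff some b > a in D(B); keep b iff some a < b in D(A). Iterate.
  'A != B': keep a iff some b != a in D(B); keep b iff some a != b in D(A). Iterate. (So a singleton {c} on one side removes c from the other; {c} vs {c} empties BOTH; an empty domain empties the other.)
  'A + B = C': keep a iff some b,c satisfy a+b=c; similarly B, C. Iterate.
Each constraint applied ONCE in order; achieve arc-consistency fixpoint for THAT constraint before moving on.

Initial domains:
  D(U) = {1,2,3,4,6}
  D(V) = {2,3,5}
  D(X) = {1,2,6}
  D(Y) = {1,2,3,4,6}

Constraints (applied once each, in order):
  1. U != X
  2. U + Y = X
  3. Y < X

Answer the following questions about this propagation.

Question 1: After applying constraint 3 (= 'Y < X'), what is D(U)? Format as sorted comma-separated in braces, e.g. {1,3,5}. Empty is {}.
Answer: {1,2,3,4}

Derivation:
Constraint 1 (U != X) on D(U)={1,2,3,4,6} D(X)={1,2,6}: no change
Constraint 2 (U + Y = X) on D(U)={1,2,3,4,6} D(Y)={1,2,3,4,6} D(X)={1,2,6}: U {1,2,3,4,6}->{1,2,3,4}; Y {1,2,3,4,6}->{1,2,3,4}; X {1,2,6}->{2,6}
Constraint 3 (Y < X) on D(Y)={1,2,3,4} D(X)={2,6}: no change
So after constraint 3: D(U) = {1,2,3,4}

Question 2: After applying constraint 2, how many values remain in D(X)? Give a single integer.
Answer: 2

Derivation:
Constraint 1 (U != X) on D(U)={1,2,3,4,6} D(X)={1,2,6}: no change
Constraint 2 (U + Y = X) on D(U)={1,2,3,4,6} D(Y)={1,2,3,4,6} D(X)={1,2,6}: U {1,2,3,4,6}->{1,2,3,4}; Y {1,2,3,4,6}->{1,2,3,4}; X {1,2,6}->{2,6}
So after constraint 2: D(X)={2,6}, size = 2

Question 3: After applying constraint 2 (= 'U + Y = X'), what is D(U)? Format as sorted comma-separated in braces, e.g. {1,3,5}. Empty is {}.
Constraint 1 (U != X) on D(U)={1,2,3,4,6} D(X)={1,2,6}: no change
Constraint 2 (U + Y = X) on D(U)={1,2,3,4,6} D(Y)={1,2,3,4,6} D(X)={1,2,6}: U {1,2,3,4,6}->{1,2,3,4}; Y {1,2,3,4,6}->{1,2,3,4}; X {1,2,6}->{2,6}
So after constraint 2: D(U) = {1,2,3,4}

Answer: {1,2,3,4}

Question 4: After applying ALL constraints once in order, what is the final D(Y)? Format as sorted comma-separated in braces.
Constraint 1 (U != X) on D(U)={1,2,3,4,6} D(X)={1,2,6}: no change
Constraint 2 (U + Y = X) on D(U)={1,2,3,4,6} D(Y)={1,2,3,4,6} D(X)={1,2,6}: U {1,2,3,4,6}->{1,2,3,4}; Y {1,2,3,4,6}->{1,2,3,4}; X {1,2,6}->{2,6}
Constraint 3 (Y < X) on D(Y)={1,2,3,4} D(X)={2,6}: no change
So after all 3 constraints: D(Y) = {1,2,3,4}

Answer: {1,2,3,4}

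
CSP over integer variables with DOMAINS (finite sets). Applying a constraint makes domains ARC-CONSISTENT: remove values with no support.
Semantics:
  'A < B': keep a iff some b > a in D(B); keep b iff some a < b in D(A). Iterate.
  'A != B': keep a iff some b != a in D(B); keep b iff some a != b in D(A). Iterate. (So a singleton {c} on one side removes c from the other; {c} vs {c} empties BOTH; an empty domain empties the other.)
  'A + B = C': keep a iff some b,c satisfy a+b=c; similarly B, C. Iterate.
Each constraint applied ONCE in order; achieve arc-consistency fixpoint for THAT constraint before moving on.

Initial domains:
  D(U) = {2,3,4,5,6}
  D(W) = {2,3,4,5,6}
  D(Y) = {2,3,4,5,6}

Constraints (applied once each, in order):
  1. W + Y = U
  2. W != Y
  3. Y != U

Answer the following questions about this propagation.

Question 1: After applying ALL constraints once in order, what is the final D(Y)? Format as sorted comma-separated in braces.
Constraint 1 (W + Y = U) on D(W)={2,3,4,5,6} D(Y)={2,3,4,5,6} D(U)={2,3,4,5,6}: W {2,3,4,5,6}->{2,3,4}; Y {2,3,4,5,6}->{2,3,4}; U {2,3,4,5,6}->{4,5,6}
Constraint 2 (W != Y) on D(W)={2,3,4} D(Y)={2,3,4}: no change
Constraint 3 (Y != U) on D(Y)={2,3,4} D(U)={4,5,6}: no change
So after all 3 constraints: D(Y) = {2,3,4}

Answer: {2,3,4}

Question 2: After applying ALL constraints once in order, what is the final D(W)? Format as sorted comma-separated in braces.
Answer: {2,3,4}

Derivation:
Constraint 1 (W + Y = U) on D(W)={2,3,4,5,6} D(Y)={2,3,4,5,6} D(U)={2,3,4,5,6}: W {2,3,4,5,6}->{2,3,4}; Y {2,3,4,5,6}->{2,3,4}; U {2,3,4,5,6}->{4,5,6}
Constraint 2 (W != Y) on D(W)={2,3,4} D(Y)={2,3,4}: no change
Constraint 3 (Y != U) on D(Y)={2,3,4} D(U)={4,5,6}: no change
So after all 3 constraints: D(W) = {2,3,4}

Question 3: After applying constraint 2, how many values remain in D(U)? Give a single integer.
Answer: 3

Derivation:
Constraint 1 (W + Y = U) on D(W)={2,3,4,5,6} D(Y)={2,3,4,5,6} D(U)={2,3,4,5,6}: W {2,3,4,5,6}->{2,3,4}; Y {2,3,4,5,6}->{2,3,4}; U {2,3,4,5,6}->{4,5,6}
Constraint 2 (W != Y) on D(W)={2,3,4} D(Y)={2,3,4}: no change
So after constraint 2: D(U)={4,5,6}, size = 3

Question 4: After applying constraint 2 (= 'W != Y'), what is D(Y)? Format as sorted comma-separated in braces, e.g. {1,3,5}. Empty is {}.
Answer: {2,3,4}

Derivation:
Constraint 1 (W + Y = U) on D(W)={2,3,4,5,6} D(Y)={2,3,4,5,6} D(U)={2,3,4,5,6}: W {2,3,4,5,6}->{2,3,4}; Y {2,3,4,5,6}->{2,3,4}; U {2,3,4,5,6}->{4,5,6}
Constraint 2 (W != Y) on D(W)={2,3,4} D(Y)={2,3,4}: no change
So after constraint 2: D(Y) = {2,3,4}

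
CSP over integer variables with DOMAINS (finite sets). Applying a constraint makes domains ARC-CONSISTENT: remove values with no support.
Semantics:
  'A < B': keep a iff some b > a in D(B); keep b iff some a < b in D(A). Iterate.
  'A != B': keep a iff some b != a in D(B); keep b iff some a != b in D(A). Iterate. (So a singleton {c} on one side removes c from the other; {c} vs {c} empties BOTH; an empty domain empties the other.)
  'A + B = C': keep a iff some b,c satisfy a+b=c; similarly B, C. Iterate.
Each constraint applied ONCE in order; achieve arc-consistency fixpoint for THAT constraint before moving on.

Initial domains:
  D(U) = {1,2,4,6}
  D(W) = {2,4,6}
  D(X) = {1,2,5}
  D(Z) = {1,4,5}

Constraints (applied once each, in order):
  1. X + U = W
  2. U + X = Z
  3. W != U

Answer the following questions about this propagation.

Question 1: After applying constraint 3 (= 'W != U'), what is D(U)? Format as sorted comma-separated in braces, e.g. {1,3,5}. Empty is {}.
Answer: {2,4}

Derivation:
Constraint 1 (X + U = W) on D(X)={1,2,5} D(U)={1,2,4,6} D(W)={2,4,6}: U {1,2,4,6}->{1,2,4}
Constraint 2 (U + X = Z) on D(U)={1,2,4} D(X)={1,2,5} D(Z)={1,4,5}: U {1,2,4}->{2,4}; X {1,2,5}->{1,2}; Z {1,4,5}->{4,5}
Constraint 3 (W != U) on D(W)={2,4,6} D(U)={2,4}: no change
So after constraint 3: D(U) = {2,4}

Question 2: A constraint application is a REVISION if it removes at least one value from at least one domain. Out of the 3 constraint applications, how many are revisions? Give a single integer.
Answer: 2

Derivation:
Constraint 1 (X + U = W) on D(X)={1,2,5} D(U)={1,2,4,6} D(W)={2,4,6}: U {1,2,4,6}->{1,2,4} => REVISION
Constraint 2 (U + X = Z) on D(U)={1,2,4} D(X)={1,2,5} D(Z)={1,4,5}: U {1,2,4}->{2,4}; X {1,2,5}->{1,2}; Z {1,4,5}->{4,5} => REVISION
Constraint 3 (W != U) on D(W)={2,4,6} D(U)={2,4}: no change => not a revision
Total revisions = 2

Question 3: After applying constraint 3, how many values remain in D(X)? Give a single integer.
Answer: 2

Derivation:
Constraint 1 (X + U = W) on D(X)={1,2,5} D(U)={1,2,4,6} D(W)={2,4,6}: U {1,2,4,6}->{1,2,4}
Constraint 2 (U + X = Z) on D(U)={1,2,4} D(X)={1,2,5} D(Z)={1,4,5}: U {1,2,4}->{2,4}; X {1,2,5}->{1,2}; Z {1,4,5}->{4,5}
Constraint 3 (W != U) on D(W)={2,4,6} D(U)={2,4}: no change
So after constraint 3: D(X)={1,2}, size = 2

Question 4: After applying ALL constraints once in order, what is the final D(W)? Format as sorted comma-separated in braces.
Answer: {2,4,6}

Derivation:
Constraint 1 (X + U = W) on D(X)={1,2,5} D(U)={1,2,4,6} D(W)={2,4,6}: U {1,2,4,6}->{1,2,4}
Constraint 2 (U + X = Z) on D(U)={1,2,4} D(X)={1,2,5} D(Z)={1,4,5}: U {1,2,4}->{2,4}; X {1,2,5}->{1,2}; Z {1,4,5}->{4,5}
Constraint 3 (W != U) on D(W)={2,4,6} D(U)={2,4}: no change
So after all 3 constraints: D(W) = {2,4,6}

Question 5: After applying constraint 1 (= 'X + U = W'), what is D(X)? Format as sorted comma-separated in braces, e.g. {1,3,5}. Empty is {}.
Answer: {1,2,5}

Derivation:
Constraint 1 (X + U = W) on D(X)={1,2,5} D(U)={1,2,4,6} D(W)={2,4,6}: U {1,2,4,6}->{1,2,4}
So after constraint 1: D(X) = {1,2,5}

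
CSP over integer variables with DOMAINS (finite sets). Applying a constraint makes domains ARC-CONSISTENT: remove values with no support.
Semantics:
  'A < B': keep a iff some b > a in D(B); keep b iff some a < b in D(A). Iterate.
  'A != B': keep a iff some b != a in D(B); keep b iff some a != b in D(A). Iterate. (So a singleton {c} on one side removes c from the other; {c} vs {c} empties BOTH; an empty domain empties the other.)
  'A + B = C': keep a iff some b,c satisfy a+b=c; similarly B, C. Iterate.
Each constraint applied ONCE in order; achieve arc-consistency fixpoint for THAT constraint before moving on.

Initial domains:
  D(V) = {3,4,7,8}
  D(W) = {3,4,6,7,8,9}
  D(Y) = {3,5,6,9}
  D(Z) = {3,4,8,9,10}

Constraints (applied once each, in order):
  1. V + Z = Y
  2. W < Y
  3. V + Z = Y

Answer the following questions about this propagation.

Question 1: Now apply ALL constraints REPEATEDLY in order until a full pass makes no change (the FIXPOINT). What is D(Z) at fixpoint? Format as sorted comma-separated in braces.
Answer: {3}

Derivation:
pass 0 (initial): D(Z)={3,4,8,9,10}
pass 1: V {3,4,7,8}->{3}; W {3,4,6,7,8,9}->{3,4}; Y {3,5,6,9}->{6}; Z {3,4,8,9,10}->{3}
pass 2: no change
Fixpoint after 2 passes: D(Z) = {3}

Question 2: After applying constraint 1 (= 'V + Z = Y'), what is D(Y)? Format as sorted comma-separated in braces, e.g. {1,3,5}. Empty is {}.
Constraint 1 (V + Z = Y) on D(V)={3,4,7,8} D(Z)={3,4,8,9,10} D(Y)={3,5,6,9}: V {3,4,7,8}->{3}; Z {3,4,8,9,10}->{3}; Y {3,5,6,9}->{6}
So after constraint 1: D(Y) = {6}

Answer: {6}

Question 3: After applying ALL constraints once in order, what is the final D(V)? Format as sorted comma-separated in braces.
Answer: {3}

Derivation:
Constraint 1 (V + Z = Y) on D(V)={3,4,7,8} D(Z)={3,4,8,9,10} D(Y)={3,5,6,9}: V {3,4,7,8}->{3}; Z {3,4,8,9,10}->{3}; Y {3,5,6,9}->{6}
Constraint 2 (W < Y) on D(W)={3,4,6,7,8,9} D(Y)={6}: W {3,4,6,7,8,9}->{3,4}
Constraint 3 (V + Z = Y) on D(V)={3} D(Z)={3} D(Y)={6}: no change
So after all 3 constraints: D(V) = {3}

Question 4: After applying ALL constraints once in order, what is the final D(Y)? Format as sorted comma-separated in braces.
Constraint 1 (V + Z = Y) on D(V)={3,4,7,8} D(Z)={3,4,8,9,10} D(Y)={3,5,6,9}: V {3,4,7,8}->{3}; Z {3,4,8,9,10}->{3}; Y {3,5,6,9}->{6}
Constraint 2 (W < Y) on D(W)={3,4,6,7,8,9} D(Y)={6}: W {3,4,6,7,8,9}->{3,4}
Constraint 3 (V + Z = Y) on D(V)={3} D(Z)={3} D(Y)={6}: no change
So after all 3 constraints: D(Y) = {6}

Answer: {6}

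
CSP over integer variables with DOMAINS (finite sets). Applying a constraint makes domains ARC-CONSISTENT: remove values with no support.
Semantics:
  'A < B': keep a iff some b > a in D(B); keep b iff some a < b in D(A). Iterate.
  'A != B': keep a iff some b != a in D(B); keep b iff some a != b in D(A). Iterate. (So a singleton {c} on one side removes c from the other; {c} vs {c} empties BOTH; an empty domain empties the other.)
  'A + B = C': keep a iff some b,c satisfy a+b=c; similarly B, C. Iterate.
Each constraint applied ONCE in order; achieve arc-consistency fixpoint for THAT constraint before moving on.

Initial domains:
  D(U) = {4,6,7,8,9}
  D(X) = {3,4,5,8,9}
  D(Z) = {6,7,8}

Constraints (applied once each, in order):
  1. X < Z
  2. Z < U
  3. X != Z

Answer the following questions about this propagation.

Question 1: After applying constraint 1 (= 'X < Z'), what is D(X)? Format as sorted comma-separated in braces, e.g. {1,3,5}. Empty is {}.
Answer: {3,4,5}

Derivation:
Constraint 1 (X < Z) on D(X)={3,4,5,8,9} D(Z)={6,7,8}: X {3,4,5,8,9}->{3,4,5}
So after constraint 1: D(X) = {3,4,5}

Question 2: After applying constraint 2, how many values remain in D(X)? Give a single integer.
Constraint 1 (X < Z) on D(X)={3,4,5,8,9} D(Z)={6,7,8}: X {3,4,5,8,9}->{3,4,5}
Constraint 2 (Z < U) on D(Z)={6,7,8} D(U)={4,6,7,8,9}: U {4,6,7,8,9}->{7,8,9}
So after constraint 2: D(X)={3,4,5}, size = 3

Answer: 3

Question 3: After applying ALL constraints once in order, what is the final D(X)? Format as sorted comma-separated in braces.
Constraint 1 (X < Z) on D(X)={3,4,5,8,9} D(Z)={6,7,8}: X {3,4,5,8,9}->{3,4,5}
Constraint 2 (Z < U) on D(Z)={6,7,8} D(U)={4,6,7,8,9}: U {4,6,7,8,9}->{7,8,9}
Constraint 3 (X != Z) on D(X)={3,4,5} D(Z)={6,7,8}: no change
So after all 3 constraints: D(X) = {3,4,5}

Answer: {3,4,5}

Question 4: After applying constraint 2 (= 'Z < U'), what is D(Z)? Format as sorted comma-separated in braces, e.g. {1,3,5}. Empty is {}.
Constraint 1 (X < Z) on D(X)={3,4,5,8,9} D(Z)={6,7,8}: X {3,4,5,8,9}->{3,4,5}
Constraint 2 (Z < U) on D(Z)={6,7,8} D(U)={4,6,7,8,9}: U {4,6,7,8,9}->{7,8,9}
So after constraint 2: D(Z) = {6,7,8}

Answer: {6,7,8}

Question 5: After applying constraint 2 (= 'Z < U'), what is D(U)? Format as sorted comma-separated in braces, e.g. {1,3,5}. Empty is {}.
Constraint 1 (X < Z) on D(X)={3,4,5,8,9} D(Z)={6,7,8}: X {3,4,5,8,9}->{3,4,5}
Constraint 2 (Z < U) on D(Z)={6,7,8} D(U)={4,6,7,8,9}: U {4,6,7,8,9}->{7,8,9}
So after constraint 2: D(U) = {7,8,9}

Answer: {7,8,9}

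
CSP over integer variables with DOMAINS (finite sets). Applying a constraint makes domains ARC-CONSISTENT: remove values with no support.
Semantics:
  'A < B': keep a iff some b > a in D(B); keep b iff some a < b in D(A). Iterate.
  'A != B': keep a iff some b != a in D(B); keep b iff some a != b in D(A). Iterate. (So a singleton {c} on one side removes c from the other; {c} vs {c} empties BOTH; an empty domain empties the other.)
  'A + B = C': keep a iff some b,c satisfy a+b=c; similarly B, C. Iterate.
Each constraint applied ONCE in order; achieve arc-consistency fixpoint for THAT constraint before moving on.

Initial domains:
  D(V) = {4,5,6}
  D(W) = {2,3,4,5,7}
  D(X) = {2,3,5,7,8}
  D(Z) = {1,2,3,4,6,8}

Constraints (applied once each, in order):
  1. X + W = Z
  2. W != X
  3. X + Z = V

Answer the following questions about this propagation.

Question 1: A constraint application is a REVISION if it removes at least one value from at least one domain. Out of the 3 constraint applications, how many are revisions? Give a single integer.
Answer: 2

Derivation:
Constraint 1 (X + W = Z) on D(X)={2,3,5,7,8} D(W)={2,3,4,5,7} D(Z)={1,2,3,4,6,8}: X {2,3,5,7,8}->{2,3,5}; W {2,3,4,5,7}->{2,3,4,5}; Z {1,2,3,4,6,8}->{4,6,8} => REVISION
Constraint 2 (W != X) on D(W)={2,3,4,5} D(X)={2,3,5}: no change => not a revision
Constraint 3 (X + Z = V) on D(X)={2,3,5} D(Z)={4,6,8} D(V)={4,5,6}: X {2,3,5}->{2}; Z {4,6,8}->{4}; V {4,5,6}->{6} => REVISION
Total revisions = 2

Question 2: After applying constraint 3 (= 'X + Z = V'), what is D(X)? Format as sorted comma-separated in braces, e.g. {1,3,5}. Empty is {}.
Answer: {2}

Derivation:
Constraint 1 (X + W = Z) on D(X)={2,3,5,7,8} D(W)={2,3,4,5,7} D(Z)={1,2,3,4,6,8}: X {2,3,5,7,8}->{2,3,5}; W {2,3,4,5,7}->{2,3,4,5}; Z {1,2,3,4,6,8}->{4,6,8}
Constraint 2 (W != X) on D(W)={2,3,4,5} D(X)={2,3,5}: no change
Constraint 3 (X + Z = V) on D(X)={2,3,5} D(Z)={4,6,8} D(V)={4,5,6}: X {2,3,5}->{2}; Z {4,6,8}->{4}; V {4,5,6}->{6}
So after constraint 3: D(X) = {2}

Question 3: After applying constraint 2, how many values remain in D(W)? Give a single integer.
Constraint 1 (X + W = Z) on D(X)={2,3,5,7,8} D(W)={2,3,4,5,7} D(Z)={1,2,3,4,6,8}: X {2,3,5,7,8}->{2,3,5}; W {2,3,4,5,7}->{2,3,4,5}; Z {1,2,3,4,6,8}->{4,6,8}
Constraint 2 (W != X) on D(W)={2,3,4,5} D(X)={2,3,5}: no change
So after constraint 2: D(W)={2,3,4,5}, size = 4

Answer: 4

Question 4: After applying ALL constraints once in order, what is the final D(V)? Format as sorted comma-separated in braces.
Constraint 1 (X + W = Z) on D(X)={2,3,5,7,8} D(W)={2,3,4,5,7} D(Z)={1,2,3,4,6,8}: X {2,3,5,7,8}->{2,3,5}; W {2,3,4,5,7}->{2,3,4,5}; Z {1,2,3,4,6,8}->{4,6,8}
Constraint 2 (W != X) on D(W)={2,3,4,5} D(X)={2,3,5}: no change
Constraint 3 (X + Z = V) on D(X)={2,3,5} D(Z)={4,6,8} D(V)={4,5,6}: X {2,3,5}->{2}; Z {4,6,8}->{4}; V {4,5,6}->{6}
So after all 3 constraints: D(V) = {6}

Answer: {6}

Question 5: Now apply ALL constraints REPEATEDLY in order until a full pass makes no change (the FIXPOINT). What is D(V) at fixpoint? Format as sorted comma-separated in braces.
Answer: {}

Derivation:
pass 0 (initial): D(V)={4,5,6}
pass 1: V {4,5,6}->{6}; W {2,3,4,5,7}->{2,3,4,5}; X {2,3,5,7,8}->{2}; Z {1,2,3,4,6,8}->{4}
pass 2: V {6}->{}; W {2,3,4,5}->{}; X {2}->{}; Z {4}->{}
pass 3: no change
Fixpoint after 3 passes: D(V) = {}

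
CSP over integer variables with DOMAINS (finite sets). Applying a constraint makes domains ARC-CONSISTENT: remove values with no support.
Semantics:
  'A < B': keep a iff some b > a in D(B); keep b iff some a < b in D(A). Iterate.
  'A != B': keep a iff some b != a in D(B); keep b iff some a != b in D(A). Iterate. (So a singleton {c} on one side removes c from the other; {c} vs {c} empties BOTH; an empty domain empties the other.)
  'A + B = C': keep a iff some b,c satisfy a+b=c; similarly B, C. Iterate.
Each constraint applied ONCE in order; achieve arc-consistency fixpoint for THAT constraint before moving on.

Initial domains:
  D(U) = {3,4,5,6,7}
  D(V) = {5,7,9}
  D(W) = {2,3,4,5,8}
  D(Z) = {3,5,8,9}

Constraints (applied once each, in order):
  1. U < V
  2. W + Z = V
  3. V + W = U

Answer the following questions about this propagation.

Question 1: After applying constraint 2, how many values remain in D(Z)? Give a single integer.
Answer: 2

Derivation:
Constraint 1 (U < V) on D(U)={3,4,5,6,7} D(V)={5,7,9}: no change
Constraint 2 (W + Z = V) on D(W)={2,3,4,5,8} D(Z)={3,5,8,9} D(V)={5,7,9}: W {2,3,4,5,8}->{2,4}; Z {3,5,8,9}->{3,5}
So after constraint 2: D(Z)={3,5}, size = 2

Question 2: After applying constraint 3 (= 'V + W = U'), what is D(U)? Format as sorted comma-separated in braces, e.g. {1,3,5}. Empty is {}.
Constraint 1 (U < V) on D(U)={3,4,5,6,7} D(V)={5,7,9}: no change
Constraint 2 (W + Z = V) on D(W)={2,3,4,5,8} D(Z)={3,5,8,9} D(V)={5,7,9}: W {2,3,4,5,8}->{2,4}; Z {3,5,8,9}->{3,5}
Constraint 3 (V + W = U) on D(V)={5,7,9} D(W)={2,4} D(U)={3,4,5,6,7}: V {5,7,9}->{5}; W {2,4}->{2}; U {3,4,5,6,7}->{7}
So after constraint 3: D(U) = {7}

Answer: {7}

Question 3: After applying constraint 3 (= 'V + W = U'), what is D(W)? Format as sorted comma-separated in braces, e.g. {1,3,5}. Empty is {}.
Constraint 1 (U < V) on D(U)={3,4,5,6,7} D(V)={5,7,9}: no change
Constraint 2 (W + Z = V) on D(W)={2,3,4,5,8} D(Z)={3,5,8,9} D(V)={5,7,9}: W {2,3,4,5,8}->{2,4}; Z {3,5,8,9}->{3,5}
Constraint 3 (V + W = U) on D(V)={5,7,9} D(W)={2,4} D(U)={3,4,5,6,7}: V {5,7,9}->{5}; W {2,4}->{2}; U {3,4,5,6,7}->{7}
So after constraint 3: D(W) = {2}

Answer: {2}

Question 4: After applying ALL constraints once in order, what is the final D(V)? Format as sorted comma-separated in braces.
Constraint 1 (U < V) on D(U)={3,4,5,6,7} D(V)={5,7,9}: no change
Constraint 2 (W + Z = V) on D(W)={2,3,4,5,8} D(Z)={3,5,8,9} D(V)={5,7,9}: W {2,3,4,5,8}->{2,4}; Z {3,5,8,9}->{3,5}
Constraint 3 (V + W = U) on D(V)={5,7,9} D(W)={2,4} D(U)={3,4,5,6,7}: V {5,7,9}->{5}; W {2,4}->{2}; U {3,4,5,6,7}->{7}
So after all 3 constraints: D(V) = {5}

Answer: {5}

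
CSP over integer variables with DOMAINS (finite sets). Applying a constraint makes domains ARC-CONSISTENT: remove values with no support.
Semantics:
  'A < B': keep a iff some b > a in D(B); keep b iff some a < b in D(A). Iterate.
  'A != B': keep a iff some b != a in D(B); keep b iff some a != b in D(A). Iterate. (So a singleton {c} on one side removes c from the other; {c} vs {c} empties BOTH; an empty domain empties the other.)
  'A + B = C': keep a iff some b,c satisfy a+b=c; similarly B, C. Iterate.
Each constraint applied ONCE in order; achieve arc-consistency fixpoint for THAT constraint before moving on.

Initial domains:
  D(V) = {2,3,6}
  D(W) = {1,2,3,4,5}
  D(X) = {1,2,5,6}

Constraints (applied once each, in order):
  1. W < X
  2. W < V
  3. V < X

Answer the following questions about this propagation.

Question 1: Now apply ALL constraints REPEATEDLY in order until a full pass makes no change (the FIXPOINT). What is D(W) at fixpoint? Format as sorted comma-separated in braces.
Answer: {1,2}

Derivation:
pass 0 (initial): D(W)={1,2,3,4,5}
pass 1: V {2,3,6}->{2,3}; X {1,2,5,6}->{5,6}
pass 2: W {1,2,3,4,5}->{1,2}
pass 3: no change
Fixpoint after 3 passes: D(W) = {1,2}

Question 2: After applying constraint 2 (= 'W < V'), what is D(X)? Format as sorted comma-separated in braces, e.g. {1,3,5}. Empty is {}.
Constraint 1 (W < X) on D(W)={1,2,3,4,5} D(X)={1,2,5,6}: X {1,2,5,6}->{2,5,6}
Constraint 2 (W < V) on D(W)={1,2,3,4,5} D(V)={2,3,6}: no change
So after constraint 2: D(X) = {2,5,6}

Answer: {2,5,6}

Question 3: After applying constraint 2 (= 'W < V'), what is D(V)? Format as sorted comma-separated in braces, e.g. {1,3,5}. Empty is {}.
Constraint 1 (W < X) on D(W)={1,2,3,4,5} D(X)={1,2,5,6}: X {1,2,5,6}->{2,5,6}
Constraint 2 (W < V) on D(W)={1,2,3,4,5} D(V)={2,3,6}: no change
So after constraint 2: D(V) = {2,3,6}

Answer: {2,3,6}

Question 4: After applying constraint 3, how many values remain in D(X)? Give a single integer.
Constraint 1 (W < X) on D(W)={1,2,3,4,5} D(X)={1,2,5,6}: X {1,2,5,6}->{2,5,6}
Constraint 2 (W < V) on D(W)={1,2,3,4,5} D(V)={2,3,6}: no change
Constraint 3 (V < X) on D(V)={2,3,6} D(X)={2,5,6}: V {2,3,6}->{2,3}; X {2,5,6}->{5,6}
So after constraint 3: D(X)={5,6}, size = 2

Answer: 2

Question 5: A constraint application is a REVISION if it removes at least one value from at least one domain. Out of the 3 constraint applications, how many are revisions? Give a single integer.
Answer: 2

Derivation:
Constraint 1 (W < X) on D(W)={1,2,3,4,5} D(X)={1,2,5,6}: X {1,2,5,6}->{2,5,6} => REVISION
Constraint 2 (W < V) on D(W)={1,2,3,4,5} D(V)={2,3,6}: no change => not a revision
Constraint 3 (V < X) on D(V)={2,3,6} D(X)={2,5,6}: V {2,3,6}->{2,3}; X {2,5,6}->{5,6} => REVISION
Total revisions = 2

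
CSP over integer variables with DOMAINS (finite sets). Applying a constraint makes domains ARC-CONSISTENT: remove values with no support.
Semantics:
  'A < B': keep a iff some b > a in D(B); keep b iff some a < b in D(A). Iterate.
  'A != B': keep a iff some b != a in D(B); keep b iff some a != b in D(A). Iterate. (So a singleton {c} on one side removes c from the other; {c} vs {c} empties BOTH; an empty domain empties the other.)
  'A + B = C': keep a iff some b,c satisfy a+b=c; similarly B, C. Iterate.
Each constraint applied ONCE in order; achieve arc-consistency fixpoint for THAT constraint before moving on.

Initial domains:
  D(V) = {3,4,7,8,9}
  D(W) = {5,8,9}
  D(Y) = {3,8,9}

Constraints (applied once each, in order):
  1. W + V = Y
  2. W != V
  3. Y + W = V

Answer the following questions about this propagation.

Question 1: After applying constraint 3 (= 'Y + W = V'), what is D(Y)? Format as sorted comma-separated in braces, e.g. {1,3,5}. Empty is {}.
Answer: {}

Derivation:
Constraint 1 (W + V = Y) on D(W)={5,8,9} D(V)={3,4,7,8,9} D(Y)={3,8,9}: W {5,8,9}->{5}; V {3,4,7,8,9}->{3,4}; Y {3,8,9}->{8,9}
Constraint 2 (W != V) on D(W)={5} D(V)={3,4}: no change
Constraint 3 (Y + W = V) on D(Y)={8,9} D(W)={5} D(V)={3,4}: Y {8,9}->{}; W {5}->{}; V {3,4}->{}
So after constraint 3: D(Y) = {}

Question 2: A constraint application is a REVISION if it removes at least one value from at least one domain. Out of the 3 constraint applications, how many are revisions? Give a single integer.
Constraint 1 (W + V = Y) on D(W)={5,8,9} D(V)={3,4,7,8,9} D(Y)={3,8,9}: W {5,8,9}->{5}; V {3,4,7,8,9}->{3,4}; Y {3,8,9}->{8,9} => REVISION
Constraint 2 (W != V) on D(W)={5} D(V)={3,4}: no change => not a revision
Constraint 3 (Y + W = V) on D(Y)={8,9} D(W)={5} D(V)={3,4}: Y {8,9}->{}; W {5}->{}; V {3,4}->{} => REVISION
Total revisions = 2

Answer: 2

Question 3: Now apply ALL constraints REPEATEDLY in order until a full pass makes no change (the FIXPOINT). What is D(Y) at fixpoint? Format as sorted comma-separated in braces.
Answer: {}

Derivation:
pass 0 (initial): D(Y)={3,8,9}
pass 1: V {3,4,7,8,9}->{}; W {5,8,9}->{}; Y {3,8,9}->{}
pass 2: no change
Fixpoint after 2 passes: D(Y) = {}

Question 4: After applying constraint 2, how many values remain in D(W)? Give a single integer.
Answer: 1

Derivation:
Constraint 1 (W + V = Y) on D(W)={5,8,9} D(V)={3,4,7,8,9} D(Y)={3,8,9}: W {5,8,9}->{5}; V {3,4,7,8,9}->{3,4}; Y {3,8,9}->{8,9}
Constraint 2 (W != V) on D(W)={5} D(V)={3,4}: no change
So after constraint 2: D(W)={5}, size = 1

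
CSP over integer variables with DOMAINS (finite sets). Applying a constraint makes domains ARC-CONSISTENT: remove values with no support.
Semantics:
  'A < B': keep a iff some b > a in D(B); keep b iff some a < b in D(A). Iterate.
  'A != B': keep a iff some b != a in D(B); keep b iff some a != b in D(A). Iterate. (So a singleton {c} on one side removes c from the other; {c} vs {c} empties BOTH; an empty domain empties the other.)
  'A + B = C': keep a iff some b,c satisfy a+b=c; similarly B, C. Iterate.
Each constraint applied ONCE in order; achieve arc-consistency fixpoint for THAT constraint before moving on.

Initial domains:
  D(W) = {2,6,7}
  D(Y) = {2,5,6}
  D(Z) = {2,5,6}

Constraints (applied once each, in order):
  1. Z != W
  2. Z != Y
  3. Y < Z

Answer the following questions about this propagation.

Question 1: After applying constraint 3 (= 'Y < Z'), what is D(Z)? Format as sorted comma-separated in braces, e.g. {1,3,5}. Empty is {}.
Constraint 1 (Z != W) on D(Z)={2,5,6} D(W)={2,6,7}: no change
Constraint 2 (Z != Y) on D(Z)={2,5,6} D(Y)={2,5,6}: no change
Constraint 3 (Y < Z) on D(Y)={2,5,6} D(Z)={2,5,6}: Y {2,5,6}->{2,5}; Z {2,5,6}->{5,6}
So after constraint 3: D(Z) = {5,6}

Answer: {5,6}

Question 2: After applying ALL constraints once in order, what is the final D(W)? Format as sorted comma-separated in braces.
Answer: {2,6,7}

Derivation:
Constraint 1 (Z != W) on D(Z)={2,5,6} D(W)={2,6,7}: no change
Constraint 2 (Z != Y) on D(Z)={2,5,6} D(Y)={2,5,6}: no change
Constraint 3 (Y < Z) on D(Y)={2,5,6} D(Z)={2,5,6}: Y {2,5,6}->{2,5}; Z {2,5,6}->{5,6}
So after all 3 constraints: D(W) = {2,6,7}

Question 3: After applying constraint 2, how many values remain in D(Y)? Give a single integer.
Constraint 1 (Z != W) on D(Z)={2,5,6} D(W)={2,6,7}: no change
Constraint 2 (Z != Y) on D(Z)={2,5,6} D(Y)={2,5,6}: no change
So after constraint 2: D(Y)={2,5,6}, size = 3

Answer: 3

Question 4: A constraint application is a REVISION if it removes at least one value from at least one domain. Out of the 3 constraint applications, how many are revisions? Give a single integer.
Constraint 1 (Z != W) on D(Z)={2,5,6} D(W)={2,6,7}: no change => not a revision
Constraint 2 (Z != Y) on D(Z)={2,5,6} D(Y)={2,5,6}: no change => not a revision
Constraint 3 (Y < Z) on D(Y)={2,5,6} D(Z)={2,5,6}: Y {2,5,6}->{2,5}; Z {2,5,6}->{5,6} => REVISION
Total revisions = 1

Answer: 1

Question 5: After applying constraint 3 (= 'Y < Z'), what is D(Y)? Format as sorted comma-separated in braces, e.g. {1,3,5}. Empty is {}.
Constraint 1 (Z != W) on D(Z)={2,5,6} D(W)={2,6,7}: no change
Constraint 2 (Z != Y) on D(Z)={2,5,6} D(Y)={2,5,6}: no change
Constraint 3 (Y < Z) on D(Y)={2,5,6} D(Z)={2,5,6}: Y {2,5,6}->{2,5}; Z {2,5,6}->{5,6}
So after constraint 3: D(Y) = {2,5}

Answer: {2,5}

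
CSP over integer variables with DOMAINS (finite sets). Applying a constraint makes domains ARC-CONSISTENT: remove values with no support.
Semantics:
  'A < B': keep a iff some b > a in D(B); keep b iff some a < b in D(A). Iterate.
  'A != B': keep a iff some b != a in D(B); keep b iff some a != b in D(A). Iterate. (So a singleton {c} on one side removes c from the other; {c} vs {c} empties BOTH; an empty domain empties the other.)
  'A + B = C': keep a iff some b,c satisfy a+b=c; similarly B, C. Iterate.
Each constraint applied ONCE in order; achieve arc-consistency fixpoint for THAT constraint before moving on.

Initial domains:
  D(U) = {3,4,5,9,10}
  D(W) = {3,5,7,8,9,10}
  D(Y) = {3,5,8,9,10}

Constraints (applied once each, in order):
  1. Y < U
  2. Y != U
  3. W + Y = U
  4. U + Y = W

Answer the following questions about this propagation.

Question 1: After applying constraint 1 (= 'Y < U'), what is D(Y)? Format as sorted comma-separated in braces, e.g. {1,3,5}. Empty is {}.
Answer: {3,5,8,9}

Derivation:
Constraint 1 (Y < U) on D(Y)={3,5,8,9,10} D(U)={3,4,5,9,10}: Y {3,5,8,9,10}->{3,5,8,9}; U {3,4,5,9,10}->{4,5,9,10}
So after constraint 1: D(Y) = {3,5,8,9}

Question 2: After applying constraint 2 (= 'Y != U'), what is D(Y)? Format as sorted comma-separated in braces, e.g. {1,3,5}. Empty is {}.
Answer: {3,5,8,9}

Derivation:
Constraint 1 (Y < U) on D(Y)={3,5,8,9,10} D(U)={3,4,5,9,10}: Y {3,5,8,9,10}->{3,5,8,9}; U {3,4,5,9,10}->{4,5,9,10}
Constraint 2 (Y != U) on D(Y)={3,5,8,9} D(U)={4,5,9,10}: no change
So after constraint 2: D(Y) = {3,5,8,9}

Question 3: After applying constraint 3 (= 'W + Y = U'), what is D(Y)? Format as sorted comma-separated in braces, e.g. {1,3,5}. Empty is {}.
Answer: {3,5}

Derivation:
Constraint 1 (Y < U) on D(Y)={3,5,8,9,10} D(U)={3,4,5,9,10}: Y {3,5,8,9,10}->{3,5,8,9}; U {3,4,5,9,10}->{4,5,9,10}
Constraint 2 (Y != U) on D(Y)={3,5,8,9} D(U)={4,5,9,10}: no change
Constraint 3 (W + Y = U) on D(W)={3,5,7,8,9,10} D(Y)={3,5,8,9} D(U)={4,5,9,10}: W {3,5,7,8,9,10}->{5,7}; Y {3,5,8,9}->{3,5}; U {4,5,9,10}->{10}
So after constraint 3: D(Y) = {3,5}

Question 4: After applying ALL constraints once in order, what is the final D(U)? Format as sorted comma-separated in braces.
Answer: {}

Derivation:
Constraint 1 (Y < U) on D(Y)={3,5,8,9,10} D(U)={3,4,5,9,10}: Y {3,5,8,9,10}->{3,5,8,9}; U {3,4,5,9,10}->{4,5,9,10}
Constraint 2 (Y != U) on D(Y)={3,5,8,9} D(U)={4,5,9,10}: no change
Constraint 3 (W + Y = U) on D(W)={3,5,7,8,9,10} D(Y)={3,5,8,9} D(U)={4,5,9,10}: W {3,5,7,8,9,10}->{5,7}; Y {3,5,8,9}->{3,5}; U {4,5,9,10}->{10}
Constraint 4 (U + Y = W) on D(U)={10} D(Y)={3,5} D(W)={5,7}: U {10}->{}; Y {3,5}->{}; W {5,7}->{}
So after all 4 constraints: D(U) = {}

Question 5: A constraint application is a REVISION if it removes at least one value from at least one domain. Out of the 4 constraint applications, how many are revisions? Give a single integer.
Constraint 1 (Y < U) on D(Y)={3,5,8,9,10} D(U)={3,4,5,9,10}: Y {3,5,8,9,10}->{3,5,8,9}; U {3,4,5,9,10}->{4,5,9,10} => REVISION
Constraint 2 (Y != U) on D(Y)={3,5,8,9} D(U)={4,5,9,10}: no change => not a revision
Constraint 3 (W + Y = U) on D(W)={3,5,7,8,9,10} D(Y)={3,5,8,9} D(U)={4,5,9,10}: W {3,5,7,8,9,10}->{5,7}; Y {3,5,8,9}->{3,5}; U {4,5,9,10}->{10} => REVISION
Constraint 4 (U + Y = W) on D(U)={10} D(Y)={3,5} D(W)={5,7}: U {10}->{}; Y {3,5}->{}; W {5,7}->{} => REVISION
Total revisions = 3

Answer: 3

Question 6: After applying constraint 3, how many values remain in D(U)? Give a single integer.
Answer: 1

Derivation:
Constraint 1 (Y < U) on D(Y)={3,5,8,9,10} D(U)={3,4,5,9,10}: Y {3,5,8,9,10}->{3,5,8,9}; U {3,4,5,9,10}->{4,5,9,10}
Constraint 2 (Y != U) on D(Y)={3,5,8,9} D(U)={4,5,9,10}: no change
Constraint 3 (W + Y = U) on D(W)={3,5,7,8,9,10} D(Y)={3,5,8,9} D(U)={4,5,9,10}: W {3,5,7,8,9,10}->{5,7}; Y {3,5,8,9}->{3,5}; U {4,5,9,10}->{10}
So after constraint 3: D(U)={10}, size = 1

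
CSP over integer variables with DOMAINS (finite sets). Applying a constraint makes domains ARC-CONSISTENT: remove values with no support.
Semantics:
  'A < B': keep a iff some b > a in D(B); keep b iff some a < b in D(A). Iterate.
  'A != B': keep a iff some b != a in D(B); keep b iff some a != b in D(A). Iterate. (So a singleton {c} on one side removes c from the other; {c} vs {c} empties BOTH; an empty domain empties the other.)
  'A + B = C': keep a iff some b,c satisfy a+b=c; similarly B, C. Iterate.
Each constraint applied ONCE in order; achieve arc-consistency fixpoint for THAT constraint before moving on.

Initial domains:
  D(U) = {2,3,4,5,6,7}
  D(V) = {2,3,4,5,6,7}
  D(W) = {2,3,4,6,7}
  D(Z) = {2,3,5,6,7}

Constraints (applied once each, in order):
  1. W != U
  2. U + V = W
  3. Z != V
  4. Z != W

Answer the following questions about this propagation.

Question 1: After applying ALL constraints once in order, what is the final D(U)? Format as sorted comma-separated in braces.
Constraint 1 (W != U) on D(W)={2,3,4,6,7} D(U)={2,3,4,5,6,7}: no change
Constraint 2 (U + V = W) on D(U)={2,3,4,5,6,7} D(V)={2,3,4,5,6,7} D(W)={2,3,4,6,7}: U {2,3,4,5,6,7}->{2,3,4,5}; V {2,3,4,5,6,7}->{2,3,4,5}; W {2,3,4,6,7}->{4,6,7}
Constraint 3 (Z != V) on D(Z)={2,3,5,6,7} D(V)={2,3,4,5}: no change
Constraint 4 (Z != W) on D(Z)={2,3,5,6,7} D(W)={4,6,7}: no change
So after all 4 constraints: D(U) = {2,3,4,5}

Answer: {2,3,4,5}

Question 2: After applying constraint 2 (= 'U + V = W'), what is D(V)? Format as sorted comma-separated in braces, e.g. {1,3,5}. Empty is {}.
Constraint 1 (W != U) on D(W)={2,3,4,6,7} D(U)={2,3,4,5,6,7}: no change
Constraint 2 (U + V = W) on D(U)={2,3,4,5,6,7} D(V)={2,3,4,5,6,7} D(W)={2,3,4,6,7}: U {2,3,4,5,6,7}->{2,3,4,5}; V {2,3,4,5,6,7}->{2,3,4,5}; W {2,3,4,6,7}->{4,6,7}
So after constraint 2: D(V) = {2,3,4,5}

Answer: {2,3,4,5}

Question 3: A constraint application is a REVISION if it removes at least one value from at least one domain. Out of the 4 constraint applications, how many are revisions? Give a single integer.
Constraint 1 (W != U) on D(W)={2,3,4,6,7} D(U)={2,3,4,5,6,7}: no change => not a revision
Constraint 2 (U + V = W) on D(U)={2,3,4,5,6,7} D(V)={2,3,4,5,6,7} D(W)={2,3,4,6,7}: U {2,3,4,5,6,7}->{2,3,4,5}; V {2,3,4,5,6,7}->{2,3,4,5}; W {2,3,4,6,7}->{4,6,7} => REVISION
Constraint 3 (Z != V) on D(Z)={2,3,5,6,7} D(V)={2,3,4,5}: no change => not a revision
Constraint 4 (Z != W) on D(Z)={2,3,5,6,7} D(W)={4,6,7}: no change => not a revision
Total revisions = 1

Answer: 1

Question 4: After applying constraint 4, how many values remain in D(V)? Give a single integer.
Constraint 1 (W != U) on D(W)={2,3,4,6,7} D(U)={2,3,4,5,6,7}: no change
Constraint 2 (U + V = W) on D(U)={2,3,4,5,6,7} D(V)={2,3,4,5,6,7} D(W)={2,3,4,6,7}: U {2,3,4,5,6,7}->{2,3,4,5}; V {2,3,4,5,6,7}->{2,3,4,5}; W {2,3,4,6,7}->{4,6,7}
Constraint 3 (Z != V) on D(Z)={2,3,5,6,7} D(V)={2,3,4,5}: no change
Constraint 4 (Z != W) on D(Z)={2,3,5,6,7} D(W)={4,6,7}: no change
So after constraint 4: D(V)={2,3,4,5}, size = 4

Answer: 4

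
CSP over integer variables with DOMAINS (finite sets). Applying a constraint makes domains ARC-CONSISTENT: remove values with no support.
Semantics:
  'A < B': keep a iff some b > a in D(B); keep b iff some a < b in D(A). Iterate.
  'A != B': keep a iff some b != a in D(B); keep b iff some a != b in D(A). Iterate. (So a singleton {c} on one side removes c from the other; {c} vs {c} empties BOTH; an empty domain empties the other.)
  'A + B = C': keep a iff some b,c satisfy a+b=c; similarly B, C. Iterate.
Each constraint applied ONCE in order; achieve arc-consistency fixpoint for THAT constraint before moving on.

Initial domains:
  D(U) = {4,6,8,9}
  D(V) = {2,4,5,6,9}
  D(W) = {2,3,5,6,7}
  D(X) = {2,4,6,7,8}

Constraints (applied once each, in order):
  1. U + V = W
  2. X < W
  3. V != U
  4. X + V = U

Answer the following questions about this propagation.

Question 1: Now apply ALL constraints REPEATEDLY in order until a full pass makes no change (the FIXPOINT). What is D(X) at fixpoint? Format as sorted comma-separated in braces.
Answer: {2}

Derivation:
pass 0 (initial): D(X)={2,4,6,7,8}
pass 1: U {4,6,8,9}->{4}; V {2,4,5,6,9}->{2}; W {2,3,5,6,7}->{6}; X {2,4,6,7,8}->{2}
pass 2: no change
Fixpoint after 2 passes: D(X) = {2}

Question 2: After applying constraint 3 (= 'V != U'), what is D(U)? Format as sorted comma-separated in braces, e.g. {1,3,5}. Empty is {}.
Answer: {4}

Derivation:
Constraint 1 (U + V = W) on D(U)={4,6,8,9} D(V)={2,4,5,6,9} D(W)={2,3,5,6,7}: U {4,6,8,9}->{4}; V {2,4,5,6,9}->{2}; W {2,3,5,6,7}->{6}
Constraint 2 (X < W) on D(X)={2,4,6,7,8} D(W)={6}: X {2,4,6,7,8}->{2,4}
Constraint 3 (V != U) on D(V)={2} D(U)={4}: no change
So after constraint 3: D(U) = {4}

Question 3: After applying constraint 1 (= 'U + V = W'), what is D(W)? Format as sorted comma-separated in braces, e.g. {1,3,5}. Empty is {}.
Answer: {6}

Derivation:
Constraint 1 (U + V = W) on D(U)={4,6,8,9} D(V)={2,4,5,6,9} D(W)={2,3,5,6,7}: U {4,6,8,9}->{4}; V {2,4,5,6,9}->{2}; W {2,3,5,6,7}->{6}
So after constraint 1: D(W) = {6}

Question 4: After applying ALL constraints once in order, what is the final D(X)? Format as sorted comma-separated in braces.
Answer: {2}

Derivation:
Constraint 1 (U + V = W) on D(U)={4,6,8,9} D(V)={2,4,5,6,9} D(W)={2,3,5,6,7}: U {4,6,8,9}->{4}; V {2,4,5,6,9}->{2}; W {2,3,5,6,7}->{6}
Constraint 2 (X < W) on D(X)={2,4,6,7,8} D(W)={6}: X {2,4,6,7,8}->{2,4}
Constraint 3 (V != U) on D(V)={2} D(U)={4}: no change
Constraint 4 (X + V = U) on D(X)={2,4} D(V)={2} D(U)={4}: X {2,4}->{2}
So after all 4 constraints: D(X) = {2}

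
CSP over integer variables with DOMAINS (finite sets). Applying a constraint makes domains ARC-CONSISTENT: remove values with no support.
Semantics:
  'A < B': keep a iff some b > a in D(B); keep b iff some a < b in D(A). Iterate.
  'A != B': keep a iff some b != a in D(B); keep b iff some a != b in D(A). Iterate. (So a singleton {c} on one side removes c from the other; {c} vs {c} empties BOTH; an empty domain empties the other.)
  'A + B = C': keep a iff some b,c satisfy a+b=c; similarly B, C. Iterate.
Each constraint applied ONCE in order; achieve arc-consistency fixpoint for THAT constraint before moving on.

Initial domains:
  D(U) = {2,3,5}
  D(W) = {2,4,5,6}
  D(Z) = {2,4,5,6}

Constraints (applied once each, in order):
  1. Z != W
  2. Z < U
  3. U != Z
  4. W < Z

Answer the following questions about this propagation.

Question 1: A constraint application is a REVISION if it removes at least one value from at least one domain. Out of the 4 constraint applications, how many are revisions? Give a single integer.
Constraint 1 (Z != W) on D(Z)={2,4,5,6} D(W)={2,4,5,6}: no change => not a revision
Constraint 2 (Z < U) on D(Z)={2,4,5,6} D(U)={2,3,5}: Z {2,4,5,6}->{2,4}; U {2,3,5}->{3,5} => REVISION
Constraint 3 (U != Z) on D(U)={3,5} D(Z)={2,4}: no change => not a revision
Constraint 4 (W < Z) on D(W)={2,4,5,6} D(Z)={2,4}: W {2,4,5,6}->{2}; Z {2,4}->{4} => REVISION
Total revisions = 2

Answer: 2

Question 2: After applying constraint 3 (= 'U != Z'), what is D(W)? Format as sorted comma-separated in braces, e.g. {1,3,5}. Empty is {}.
Constraint 1 (Z != W) on D(Z)={2,4,5,6} D(W)={2,4,5,6}: no change
Constraint 2 (Z < U) on D(Z)={2,4,5,6} D(U)={2,3,5}: Z {2,4,5,6}->{2,4}; U {2,3,5}->{3,5}
Constraint 3 (U != Z) on D(U)={3,5} D(Z)={2,4}: no change
So after constraint 3: D(W) = {2,4,5,6}

Answer: {2,4,5,6}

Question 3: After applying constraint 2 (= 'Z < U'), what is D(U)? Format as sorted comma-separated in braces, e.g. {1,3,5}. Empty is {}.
Answer: {3,5}

Derivation:
Constraint 1 (Z != W) on D(Z)={2,4,5,6} D(W)={2,4,5,6}: no change
Constraint 2 (Z < U) on D(Z)={2,4,5,6} D(U)={2,3,5}: Z {2,4,5,6}->{2,4}; U {2,3,5}->{3,5}
So after constraint 2: D(U) = {3,5}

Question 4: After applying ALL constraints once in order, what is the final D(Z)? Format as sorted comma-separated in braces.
Constraint 1 (Z != W) on D(Z)={2,4,5,6} D(W)={2,4,5,6}: no change
Constraint 2 (Z < U) on D(Z)={2,4,5,6} D(U)={2,3,5}: Z {2,4,5,6}->{2,4}; U {2,3,5}->{3,5}
Constraint 3 (U != Z) on D(U)={3,5} D(Z)={2,4}: no change
Constraint 4 (W < Z) on D(W)={2,4,5,6} D(Z)={2,4}: W {2,4,5,6}->{2}; Z {2,4}->{4}
So after all 4 constraints: D(Z) = {4}

Answer: {4}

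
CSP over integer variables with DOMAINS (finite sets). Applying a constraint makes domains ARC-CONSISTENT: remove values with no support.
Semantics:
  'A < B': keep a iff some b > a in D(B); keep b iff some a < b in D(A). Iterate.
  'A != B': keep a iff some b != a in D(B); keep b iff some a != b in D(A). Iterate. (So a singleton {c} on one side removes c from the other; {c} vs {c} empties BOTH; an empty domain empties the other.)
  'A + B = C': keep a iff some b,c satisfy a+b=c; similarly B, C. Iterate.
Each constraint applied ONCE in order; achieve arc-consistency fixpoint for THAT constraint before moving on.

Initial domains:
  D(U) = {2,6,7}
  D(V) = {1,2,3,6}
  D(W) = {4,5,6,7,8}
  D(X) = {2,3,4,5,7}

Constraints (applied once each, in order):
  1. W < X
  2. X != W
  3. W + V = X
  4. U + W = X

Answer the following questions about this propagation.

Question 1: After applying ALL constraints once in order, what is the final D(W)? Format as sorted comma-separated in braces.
Answer: {5}

Derivation:
Constraint 1 (W < X) on D(W)={4,5,6,7,8} D(X)={2,3,4,5,7}: W {4,5,6,7,8}->{4,5,6}; X {2,3,4,5,7}->{5,7}
Constraint 2 (X != W) on D(X)={5,7} D(W)={4,5,6}: no change
Constraint 3 (W + V = X) on D(W)={4,5,6} D(V)={1,2,3,6} D(X)={5,7}: V {1,2,3,6}->{1,2,3}
Constraint 4 (U + W = X) on D(U)={2,6,7} D(W)={4,5,6} D(X)={5,7}: U {2,6,7}->{2}; W {4,5,6}->{5}; X {5,7}->{7}
So after all 4 constraints: D(W) = {5}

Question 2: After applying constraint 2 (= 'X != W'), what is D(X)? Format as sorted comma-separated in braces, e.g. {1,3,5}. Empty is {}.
Answer: {5,7}

Derivation:
Constraint 1 (W < X) on D(W)={4,5,6,7,8} D(X)={2,3,4,5,7}: W {4,5,6,7,8}->{4,5,6}; X {2,3,4,5,7}->{5,7}
Constraint 2 (X != W) on D(X)={5,7} D(W)={4,5,6}: no change
So after constraint 2: D(X) = {5,7}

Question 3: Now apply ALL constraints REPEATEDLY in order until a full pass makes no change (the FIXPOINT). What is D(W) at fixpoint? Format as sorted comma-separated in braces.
pass 0 (initial): D(W)={4,5,6,7,8}
pass 1: U {2,6,7}->{2}; V {1,2,3,6}->{1,2,3}; W {4,5,6,7,8}->{5}; X {2,3,4,5,7}->{7}
pass 2: V {1,2,3}->{2}
pass 3: no change
Fixpoint after 3 passes: D(W) = {5}

Answer: {5}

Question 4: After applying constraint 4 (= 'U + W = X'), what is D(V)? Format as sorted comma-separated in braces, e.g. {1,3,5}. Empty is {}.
Constraint 1 (W < X) on D(W)={4,5,6,7,8} D(X)={2,3,4,5,7}: W {4,5,6,7,8}->{4,5,6}; X {2,3,4,5,7}->{5,7}
Constraint 2 (X != W) on D(X)={5,7} D(W)={4,5,6}: no change
Constraint 3 (W + V = X) on D(W)={4,5,6} D(V)={1,2,3,6} D(X)={5,7}: V {1,2,3,6}->{1,2,3}
Constraint 4 (U + W = X) on D(U)={2,6,7} D(W)={4,5,6} D(X)={5,7}: U {2,6,7}->{2}; W {4,5,6}->{5}; X {5,7}->{7}
So after constraint 4: D(V) = {1,2,3}

Answer: {1,2,3}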